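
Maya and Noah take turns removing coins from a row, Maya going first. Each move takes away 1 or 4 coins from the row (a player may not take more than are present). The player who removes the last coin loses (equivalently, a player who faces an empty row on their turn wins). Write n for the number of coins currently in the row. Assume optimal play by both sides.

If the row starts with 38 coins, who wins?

Compute win/loss labels from the base case upward. A position with no move is W. Any other position is W if it can reach an L in one move, else L.
n=0: no move; the opponent has just taken the last coin and therefore loses → W
n=1: only reaches 0(W), which is W → L
n=2: reaches L-position 1 → W
n=3: only reaches 2(W), which is W → L
n=4: reaches L-position 3 → W
n=5: reaches L-position 1 → W
n=6: only reaches 5(W), 2(W), all W → L
n=7: reaches L-position 6 → W
n=8: only reaches 7(W), 4(W), all W → L
n=9: reaches L-position 8 → W
n=10: reaches L-position 6 → W
n=11: only reaches 10(W), 7(W), all W → L
n=12: reaches L-position 11 → W
n=13: only reaches 12(W), 9(W), all W → L
n=14: reaches L-position 13 → W
n=15: reaches L-position 11 → W
n=16: only reaches 15(W), 12(W), all W → L
n=17: reaches L-position 16 → W
n=18: only reaches 17(W), 14(W), all W → L
n=19: reaches L-position 18 → W
n=20: reaches L-position 16 → W
n=21: only reaches 20(W), 17(W), all W → L
n=22: reaches L-position 21 → W
n=23: only reaches 22(W), 19(W), all W → L
n=24: reaches L-position 23 → W
n=25: reaches L-position 21 → W
n=26: only reaches 25(W), 22(W), all W → L
n=27: reaches L-position 26 → W
n=28: only reaches 27(W), 24(W), all W → L
n=29: reaches L-position 28 → W
n=30: reaches L-position 26 → W
n=31: only reaches 30(W), 27(W), all W → L
n=32: reaches L-position 31 → W
n=33: only reaches 32(W), 29(W), all W → L
n=34: reaches L-position 33 → W
n=35: reaches L-position 31 → W
n=36: only reaches 35(W), 32(W), all W → L
n=37: reaches L-position 36 → W
n=38: only reaches 37(W), 34(W), all W → L
Every move from 38 reaches a W position, so the mover loses.

Noah wins.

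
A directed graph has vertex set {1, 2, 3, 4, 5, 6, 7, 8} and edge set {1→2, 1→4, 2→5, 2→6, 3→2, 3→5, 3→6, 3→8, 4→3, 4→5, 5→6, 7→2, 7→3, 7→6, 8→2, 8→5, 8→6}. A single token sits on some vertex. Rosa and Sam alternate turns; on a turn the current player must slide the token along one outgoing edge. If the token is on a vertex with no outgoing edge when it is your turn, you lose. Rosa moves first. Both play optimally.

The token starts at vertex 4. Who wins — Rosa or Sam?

Sam wins.

Positions with no move are L. A position that does have a move is losing for the player to move precisely when every available move leads to a winning position for the opponent. Fill in the labels:
Every edge goes from a vertex to one that appears earlier in the order 6, 5, 2, 8, 3, 7, 4, 1, so processing vertices in that order labels each vertex after all of its successors.
6: no outgoing edge → L
5: reaches L-position 6 → W
2: reaches L-position 6 → W
8: reaches L-position 6 → W
3: reaches L-position 6 → W
7: reaches L-position 6 → W
4: only reaches 3(W), 5(W), all W → L
1: reaches L-position 4 → W
The starting position 4 is L: whatever Rosa does, the opponent receives a W position.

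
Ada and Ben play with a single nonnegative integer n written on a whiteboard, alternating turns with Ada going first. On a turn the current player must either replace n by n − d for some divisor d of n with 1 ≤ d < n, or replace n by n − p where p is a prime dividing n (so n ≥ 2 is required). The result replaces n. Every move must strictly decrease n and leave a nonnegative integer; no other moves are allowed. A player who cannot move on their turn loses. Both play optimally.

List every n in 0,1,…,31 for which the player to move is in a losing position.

0, 1, 4, 9, 14, 20, 26

Label each position W (a win for the player to move) or L (a loss). A position with no legal move is L; any other position is W exactly when some move reaches an L, and L when every move reaches a W.
n=0: no move → L
n=1: no move → L
n=2: W (go to 0, an L position)
n=3: W (go to 0, an L position)
n=4: L (options 2(W), 3(W) are all W)
n=5: W (go to 0, an L position)
n=6: W (go to 4, an L position)
n=7: W (go to 0, an L position)
n=8: W (go to 4, an L position)
n=9: L (options 6(W), 8(W) are all W)
n=10: W (go to 9, an L position)
n=11: W (go to 0, an L position)
n=12: W (go to 9, an L position)
n=13: W (go to 0, an L position)
n=14: L (options 7(W), 12(W), 13(W) are all W)
n=15: W (go to 14, an L position)
n=16: W (go to 14, an L position)
n=17: W (go to 0, an L position)
n=18: W (go to 9, an L position)
n=19: W (go to 0, an L position)
n=20: L (options 10(W), 15(W), 16(W), 18(W), 19(W) are all W)
n=21: W (go to 14, an L position)
n=22: W (go to 20, an L position)
n=23: W (go to 0, an L position)
n=24: W (go to 20, an L position)
n=25: W (go to 20, an L position)
n=26: L (options 13(W), 24(W), 25(W) are all W)
n=27: W (go to 26, an L position)
n=28: W (go to 14, an L position)
n=29: W (go to 0, an L position)
n=30: W (go to 20, an L position)
n=31: W (go to 0, an L position)
Reading off the rows marked L gives the requested list; there are 7 such values of n.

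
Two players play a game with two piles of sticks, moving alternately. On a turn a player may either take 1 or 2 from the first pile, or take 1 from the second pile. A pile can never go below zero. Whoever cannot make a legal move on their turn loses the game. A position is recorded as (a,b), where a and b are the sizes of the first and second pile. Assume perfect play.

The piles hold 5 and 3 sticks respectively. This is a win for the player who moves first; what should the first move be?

Move to (4,3).

Build the W/L table. Terminal = L. A non-terminal position is W if it has a move to some L; otherwise it is L.
No move ever increases a pile, so every position that can arise here has a ≤ 5 and b ≤ 3; it is enough to label the cells with 0 ≤ a ≤ 5 and 0 ≤ b ≤ 3.
Every move lowers a or b (never raises either), so fill the grid row by row in increasing a, and left to right within a row: each cell's successors are then already labelled.
      b=0  b=1  b=2  b=3
a=0:    L    W    L    W
a=1:    W    L    W    L
a=2:    W    W    W    W
a=3:    L    W    L    W
a=4:    W    L    W    L
a=5:    W    W    W    W
Cells with no legal move (terminal, hence L): (0,0).
The remaining L cells, each justified by listing all of its moves:
(0,2): only reaches (0,1)(W), which is W → L
(1,1): only reaches (0,1)(W), (1,0)(W), all W → L
(1,3): only reaches (0,3)(W), (1,2)(W), all W → L
(3,0): only reaches (2,0)(W), (1,0)(W), all W → L
(3,2): only reaches (2,2)(W), (1,2)(W), (3,1)(W), all W → L
(4,1): only reaches (3,1)(W), (2,1)(W), (4,0)(W), all W → L
(4,3): only reaches (3,3)(W), (2,3)(W), (4,2)(W), all W → L
Every other cell has at least one move into one of the L cells above, so it is W.
From (5,3), the L positions reachable in one move are: (4,3).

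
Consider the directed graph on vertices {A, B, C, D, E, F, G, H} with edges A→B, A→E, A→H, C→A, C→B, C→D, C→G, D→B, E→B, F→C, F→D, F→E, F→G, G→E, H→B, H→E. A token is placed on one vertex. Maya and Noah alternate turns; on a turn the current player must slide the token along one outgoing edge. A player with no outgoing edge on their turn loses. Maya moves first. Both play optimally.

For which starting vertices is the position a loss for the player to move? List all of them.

B, G

Classify positions by backward induction: terminal positions (no move available) are L. From any other position, the mover wins iff some move reaches an L.
Every edge goes from a vertex to one that appears earlier in the order B, E, G, H, D, A, C, F, so processing vertices in that order labels each vertex after all of its successors.
B: no outgoing edge → L
E: W (go to B, an L position)
G: L (sole option E(W) is W)
H: W (go to B, an L position)
D: W (go to B, an L position)
A: W (go to B, an L position)
C: W (go to G, an L position)
F: W (go to G, an L position)
The losing starting vertices are exactly the entries labelled L in this table (2 of them).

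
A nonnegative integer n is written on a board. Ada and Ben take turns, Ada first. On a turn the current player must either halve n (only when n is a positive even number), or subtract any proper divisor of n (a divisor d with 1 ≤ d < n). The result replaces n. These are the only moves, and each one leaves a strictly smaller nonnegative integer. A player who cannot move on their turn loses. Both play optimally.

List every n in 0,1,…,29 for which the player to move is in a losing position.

Positions with no move are L. A position that does have a move is losing for the player to move precisely when every available move leads to a winning position for the opponent. Fill in the labels:
n=0: no move → L
n=1: no move → L
n=2: reaches L-position 1 → W
n=3: only reaches 2(W), which is W → L
n=4: reaches L-position 3 → W
n=5: only reaches 4(W), which is W → L
n=6: reaches L-position 3 → W
n=7: only reaches 6(W), which is W → L
n=8: reaches L-position 7 → W
n=9: only reaches 6(W), 8(W), all W → L
n=10: reaches L-position 5 → W
n=11: only reaches 10(W), which is W → L
n=12: reaches L-position 9 → W
n=13: only reaches 12(W), which is W → L
n=14: reaches L-position 7 → W
n=15: only reaches 10(W), 12(W), 14(W), all W → L
n=16: reaches L-position 15 → W
n=17: only reaches 16(W), which is W → L
n=18: reaches L-position 9 → W
n=19: only reaches 18(W), which is W → L
n=20: reaches L-position 15 → W
n=21: only reaches 14(W), 18(W), 20(W), all W → L
n=22: reaches L-position 11 → W
n=23: only reaches 22(W), which is W → L
n=24: reaches L-position 21 → W
n=25: only reaches 20(W), 24(W), all W → L
n=26: reaches L-position 13 → W
n=27: only reaches 18(W), 24(W), 26(W), all W → L
n=28: reaches L-position 21 → W
n=29: only reaches 28(W), which is W → L
The losing starting values of n are exactly the entries labelled L in this table (16 of them).

0, 1, 3, 5, 7, 9, 11, 13, 15, 17, 19, 21, 23, 25, 27, 29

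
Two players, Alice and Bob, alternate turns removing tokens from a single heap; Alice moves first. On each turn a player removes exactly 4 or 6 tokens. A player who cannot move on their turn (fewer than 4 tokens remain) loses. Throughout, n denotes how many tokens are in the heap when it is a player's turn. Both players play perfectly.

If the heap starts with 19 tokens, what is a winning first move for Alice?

Label each position W (a win for the player to move) or L (a loss). A position with no legal move is L; any other position is W exactly when some move reaches an L, and L when every move reaches a W.
n=0: no move → L
n=1: no move → L
n=2: no move → L
n=3: no move → L
n=4: can move to 0, which is L ⇒ W
n=5: can move to 1, which is L ⇒ W
n=6: can move to 2, which is L ⇒ W
n=7: can move to 3, which is L ⇒ W
n=8: can move to 2, which is L ⇒ W
n=9: can move to 3, which is L ⇒ W
n=10: moves to 6(W), 4(W); every one is W ⇒ L
n=11: moves to 7(W), 5(W); every one is W ⇒ L
n=12: moves to 8(W), 6(W); every one is W ⇒ L
n=13: moves to 9(W), 7(W); every one is W ⇒ L
n=14: can move to 10, which is L ⇒ W
n=15: can move to 11, which is L ⇒ W
n=16: can move to 12, which is L ⇒ W
n=17: can move to 13, which is L ⇒ W
n=18: can move to 12, which is L ⇒ W
n=19: can move to 13, which is L ⇒ W
From 19, the L positions reachable in one move are: 13.

Remove 6, leaving 13.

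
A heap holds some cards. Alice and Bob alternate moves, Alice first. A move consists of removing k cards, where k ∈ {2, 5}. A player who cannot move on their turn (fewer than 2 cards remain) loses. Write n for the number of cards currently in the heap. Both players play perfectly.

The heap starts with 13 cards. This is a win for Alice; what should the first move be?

Remove 2, leaving 11.

Positions with no move are L. A position that does have a move is losing for the player to move precisely when every available move leads to a winning position for the opponent. Fill in the labels:
n=0: no move → L
n=1: no move → L
n=2: reaches L-position 0 → W
n=3: reaches L-position 1 → W
n=4: only reaches 2(W), which is W → L
n=5: reaches L-position 0 → W
n=6: reaches L-position 4 → W
n=7: only reaches 5(W), 2(W), all W → L
n=8: only reaches 6(W), 3(W), all W → L
n=9: reaches L-position 7 → W
n=10: reaches L-position 8 → W
n=11: only reaches 9(W), 6(W), all W → L
n=12: reaches L-position 7 → W
n=13: reaches L-position 11 → W
From 13, the L positions reachable in one move are: 11, 8. Any move reaching one of these is winning.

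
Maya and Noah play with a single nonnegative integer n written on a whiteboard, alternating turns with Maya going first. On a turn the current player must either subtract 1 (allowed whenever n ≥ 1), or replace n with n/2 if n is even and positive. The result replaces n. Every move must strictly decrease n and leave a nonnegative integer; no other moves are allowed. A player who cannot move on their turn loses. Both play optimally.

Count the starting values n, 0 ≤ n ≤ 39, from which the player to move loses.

Build the W/L table. Terminal = L. A non-terminal position is W if it has a move to some L; otherwise it is L.
n=0: no move → L
n=1: →0(L), so W
n=2: →1(W) only, which is W, so L
n=3: →2(L), so W
n=4: →2(L), so W
n=5: →4(W) only, which is W, so L
n=6: →5(L), so W
n=7: →6(W) only, which is W, so L
n=8: →7(L), so W
n=9: →8(W) only, which is W, so L
n=10: →5(L), so W
n=11: →10(W) only, which is W, so L
n=12: →11(L), so W
n=13: →12(W) only, which is W, so L
n=14: →7(L), so W
n=15: →14(W) only, which is W, so L
n=16: →15(L), so W
n=17: →16(W) only, which is W, so L
n=18: →9(L), so W
n=19: →18(W) only, which is W, so L
n=20: →19(L), so W
n=21: →20(W) only, which is W, so L
n=22: →11(L), so W
n=23: →22(W) only, which is W, so L
n=24: →23(L), so W
n=25: →24(W) only, which is W, so L
n=26: →13(L), so W
n=27: →26(W) only, which is W, so L
n=28: →27(L), so W
n=29: →28(W) only, which is W, so L
n=30: →15(L), so W
n=31: →30(W) only, which is W, so L
n=32: →31(L), so W
n=33: →32(W) only, which is W, so L
n=34: →17(L), so W
n=35: →34(W) only, which is W, so L
n=36: →35(L), so W
n=37: →36(W) only, which is W, so L
n=38: →19(L), so W
n=39: →38(W) only, which is W, so L
L entries with 0 ≤ n ≤ 39: n = 0, 2, 5, 7, 9, 11, 13, 15, 17, 19, 21, 23, 25, 27, 29, 31, 33, 35, 37, 39; that makes 20.

20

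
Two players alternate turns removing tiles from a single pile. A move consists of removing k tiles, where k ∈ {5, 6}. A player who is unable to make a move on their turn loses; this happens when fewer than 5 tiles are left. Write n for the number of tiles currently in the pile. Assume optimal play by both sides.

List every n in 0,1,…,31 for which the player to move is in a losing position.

0, 1, 2, 3, 4, 11, 12, 13, 14, 15, 22, 23, 24, 25, 26

Positions with no move are L. A position that does have a move is losing for the player to move precisely when every available move leads to a winning position for the opponent. Fill in the labels:
n=0: no move → L
n=1: no move → L
n=2: no move → L
n=3: no move → L
n=4: no move → L
n=5: can move to 0, which is L ⇒ W
n=6: can move to 1, which is L ⇒ W
n=7: can move to 2, which is L ⇒ W
n=8: can move to 3, which is L ⇒ W
n=9: can move to 4, which is L ⇒ W
n=10: can move to 4, which is L ⇒ W
n=11: moves to 6(W), 5(W); every one is W ⇒ L
n=12: moves to 7(W), 6(W); every one is W ⇒ L
n=13: moves to 8(W), 7(W); every one is W ⇒ L
n=14: moves to 9(W), 8(W); every one is W ⇒ L
n=15: moves to 10(W), 9(W); every one is W ⇒ L
n=16: can move to 11, which is L ⇒ W
n=17: can move to 12, which is L ⇒ W
n=18: can move to 13, which is L ⇒ W
n=19: can move to 14, which is L ⇒ W
n=20: can move to 15, which is L ⇒ W
n=21: can move to 15, which is L ⇒ W
n=22: moves to 17(W), 16(W); every one is W ⇒ L
n=23: moves to 18(W), 17(W); every one is W ⇒ L
n=24: moves to 19(W), 18(W); every one is W ⇒ L
n=25: moves to 20(W), 19(W); every one is W ⇒ L
n=26: moves to 21(W), 20(W); every one is W ⇒ L
n=27: can move to 22, which is L ⇒ W
n=28: can move to 23, which is L ⇒ W
n=29: can move to 24, which is L ⇒ W
n=30: can move to 25, which is L ⇒ W
n=31: can move to 26, which is L ⇒ W
Reading off the rows marked L gives the requested list; there are 15 such values of n.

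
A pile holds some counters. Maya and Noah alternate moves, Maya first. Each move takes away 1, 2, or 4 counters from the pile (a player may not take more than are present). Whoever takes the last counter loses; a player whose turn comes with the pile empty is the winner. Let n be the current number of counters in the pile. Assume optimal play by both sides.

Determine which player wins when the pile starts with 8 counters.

Compute win/loss labels from the base case upward. A position with no move is W. Any other position is W if it can reach an L in one move, else L.
n=0: no move; the opponent has just taken the last counter and therefore loses → W
n=1: →0(W) only, which is W, so L
n=2: →1(L), so W
n=3: →1(L), so W
n=4: →3(W), 2(W), 0(W) — all W, so L
n=5: →4(L), so W
n=6: →4(L), so W
n=7: →6(W), 5(W), 3(W) — all W, so L
n=8: →7(L), so W
From 8 Maya can remove 1, leaving 7, reaching an L position.

Maya wins.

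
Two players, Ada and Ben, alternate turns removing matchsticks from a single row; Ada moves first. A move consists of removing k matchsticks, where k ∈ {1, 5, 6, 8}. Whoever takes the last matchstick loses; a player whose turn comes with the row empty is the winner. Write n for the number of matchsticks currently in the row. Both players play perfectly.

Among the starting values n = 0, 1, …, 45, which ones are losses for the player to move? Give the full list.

Build the W/L table. Terminal = W. A non-terminal position is W if it has a move to some L; otherwise it is L.
n=0: no move; the opponent has just taken the last matchstick and therefore loses → W
n=1: the only move is to 0(W), a W ⇒ L
n=2: can move to 1, which is L ⇒ W
n=3: the only move is to 2(W), a W ⇒ L
n=4: can move to 3, which is L ⇒ W
n=5: moves to 4(W), 0(W); every one is W ⇒ L
n=6: can move to 5, which is L ⇒ W
n=7: can move to 1, which is L ⇒ W
n=8: can move to 3, which is L ⇒ W
n=9: can move to 3, which is L ⇒ W
n=10: can move to 5, which is L ⇒ W
n=11: can move to 5, which is L ⇒ W
n=12: moves to 11(W), 7(W), 6(W), 4(W); every one is W ⇒ L
n=13: can move to 12, which is L ⇒ W
n=14: moves to 13(W), 9(W), 8(W), 6(W); every one is W ⇒ L
n=15: can move to 14, which is L ⇒ W
n=16: moves to 15(W), 11(W), 10(W), 8(W); every one is W ⇒ L
n=17: can move to 16, which is L ⇒ W
n=18: can move to 12, which is L ⇒ W
n=19: can move to 14, which is L ⇒ W
n=20: can move to 14, which is L ⇒ W
n=21: can move to 16, which is L ⇒ W
n=22: can move to 16, which is L ⇒ W
n=23: moves to 22(W), 18(W), 17(W), 15(W); every one is W ⇒ L
n=24: can move to 23, which is L ⇒ W
n=25: moves to 24(W), 20(W), 19(W), 17(W); every one is W ⇒ L
n=26: can move to 25, which is L ⇒ W
n=27: moves to 26(W), 22(W), 21(W), 19(W); every one is W ⇒ L
n=28: can move to 27, which is L ⇒ W
n=29: can move to 23, which is L ⇒ W
n=30: can move to 25, which is L ⇒ W
n=31: can move to 25, which is L ⇒ W
n=32: can move to 27, which is L ⇒ W
n=33: can move to 27, which is L ⇒ W
n=34: moves to 33(W), 29(W), 28(W), 26(W); every one is W ⇒ L
n=35: can move to 34, which is L ⇒ W
n=36: moves to 35(W), 31(W), 30(W), 28(W); every one is W ⇒ L
n=37: can move to 36, which is L ⇒ W
n=38: moves to 37(W), 33(W), 32(W), 30(W); every one is W ⇒ L
n=39: can move to 38, which is L ⇒ W
n=40: can move to 34, which is L ⇒ W
n=41: can move to 36, which is L ⇒ W
n=42: can move to 36, which is L ⇒ W
n=43: can move to 38, which is L ⇒ W
n=44: can move to 38, which is L ⇒ W
n=45: moves to 44(W), 40(W), 39(W), 37(W); every one is W ⇒ L
Reading off the rows marked L gives the requested list; there are 13 such values of n.

1, 3, 5, 12, 14, 16, 23, 25, 27, 34, 36, 38, 45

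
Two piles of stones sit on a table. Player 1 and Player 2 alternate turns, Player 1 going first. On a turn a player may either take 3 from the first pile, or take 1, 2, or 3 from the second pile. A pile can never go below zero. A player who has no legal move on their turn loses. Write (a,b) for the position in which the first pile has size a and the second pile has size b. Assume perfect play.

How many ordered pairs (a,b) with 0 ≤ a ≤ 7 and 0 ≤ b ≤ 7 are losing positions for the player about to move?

16

Use the standard recursion: the mover loses at a terminal position; elsewhere, the mover wins exactly when some move hands the opponent an L position.
Every move lowers a or b (never raises either), so fill the grid row by row in increasing a, and left to right within a row: each cell's successors are then already labelled.
      b=0  b=1  b=2  b=3  b=4  b=5  b=6  b=7
a=0:    L    W    W    W    L    W    W    W
a=1:    L    W    W    W    L    W    W    W
a=2:    L    W    W    W    L    W    W    W
a=3:    W    L    W    W    W    L    W    W
a=4:    W    L    W    W    W    L    W    W
a=5:    W    L    W    W    W    L    W    W
a=6:    L    W    W    W    L    W    W    W
a=7:    L    W    W    W    L    W    W    W
Cells with no legal move (terminal, hence L): (0,0), (1,0), (2,0).
The remaining L cells, each justified by listing all of its moves:
(0,4): moves to (0,3)(W), (0,2)(W), (0,1)(W); every one is W ⇒ L
(1,4): moves to (1,3)(W), (1,2)(W), (1,1)(W); every one is W ⇒ L
(2,4): moves to (2,3)(W), (2,2)(W), (2,1)(W); every one is W ⇒ L
(3,1): moves to (0,1)(W), (3,0)(W); every one is W ⇒ L
(3,5): moves to (0,5)(W), (3,4)(W), (3,3)(W), (3,2)(W); every one is W ⇒ L
(4,1): moves to (1,1)(W), (4,0)(W); every one is W ⇒ L
(4,5): moves to (1,5)(W), (4,4)(W), (4,3)(W), (4,2)(W); every one is W ⇒ L
(5,1): moves to (2,1)(W), (5,0)(W); every one is W ⇒ L
(5,5): moves to (2,5)(W), (5,4)(W), (5,3)(W), (5,2)(W); every one is W ⇒ L
(6,0): the only move is to (3,0)(W), a W ⇒ L
(6,4): moves to (3,4)(W), (6,3)(W), (6,2)(W), (6,1)(W); every one is W ⇒ L
(7,0): the only move is to (4,0)(W), a W ⇒ L
(7,4): moves to (4,4)(W), (7,3)(W), (7,2)(W), (7,1)(W); every one is W ⇒ L
Every other cell has at least one move into one of the L cells above, so it is W.
L cells per row: a=0: 2, a=1: 2, a=2: 2, a=3: 2, a=4: 2, a=5: 2, a=6: 2, a=7: 2; total 16.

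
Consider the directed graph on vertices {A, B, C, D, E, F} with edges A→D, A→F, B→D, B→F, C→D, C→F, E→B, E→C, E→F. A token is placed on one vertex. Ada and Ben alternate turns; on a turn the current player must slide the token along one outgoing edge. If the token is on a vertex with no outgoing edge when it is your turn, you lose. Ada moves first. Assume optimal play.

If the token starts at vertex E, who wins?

Ada wins.

Use the standard recursion: the mover loses at a terminal position; elsewhere, the mover wins exactly when some move hands the opponent an L position.
Every edge goes from a vertex to one that appears earlier in the order F, D, B, C, E, A, so processing vertices in that order labels each vertex after all of its successors.
F: no outgoing edge → L
D: no outgoing edge → L
B: W (go to D, an L position)
C: W (go to D, an L position)
E: W (go to F, an L position)
A: W (go to D, an L position)
From E Ada can move to F, reaching an L position.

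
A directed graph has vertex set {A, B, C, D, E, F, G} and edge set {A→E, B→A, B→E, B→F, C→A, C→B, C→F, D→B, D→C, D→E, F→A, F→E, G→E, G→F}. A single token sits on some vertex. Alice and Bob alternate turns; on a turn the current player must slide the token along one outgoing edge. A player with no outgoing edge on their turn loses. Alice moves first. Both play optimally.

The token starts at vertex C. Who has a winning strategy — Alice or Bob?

Bob wins.

Classify positions by backward induction: terminal positions (no move available) are L. From any other position, the mover wins iff some move reaches an L.
Every edge goes from a vertex to one that appears earlier in the order E, A, F, B, C, D, G, so processing vertices in that order labels each vertex after all of its successors.
E: no outgoing edge → L
A: can move to E, which is L ⇒ W
F: can move to E, which is L ⇒ W
B: can move to E, which is L ⇒ W
C: moves to B(W), F(W), A(W); every one is W ⇒ L
D: can move to C, which is L ⇒ W
G: can move to E, which is L ⇒ W
The starting position C is L: whatever Alice does, the opponent receives a W position.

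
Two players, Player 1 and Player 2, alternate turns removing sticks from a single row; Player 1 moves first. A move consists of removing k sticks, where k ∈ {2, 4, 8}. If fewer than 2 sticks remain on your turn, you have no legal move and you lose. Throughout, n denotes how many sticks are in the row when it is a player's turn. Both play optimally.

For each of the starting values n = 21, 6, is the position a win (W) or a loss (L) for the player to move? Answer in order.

21: W, 6: L

Positions with no move are L. A position that does have a move is losing for the player to move precisely when every available move leads to a winning position for the opponent. Fill in the labels:
n=0: no move → L
n=1: no move → L
n=2: reaches L-position 0 → W
n=3: reaches L-position 1 → W
n=4: reaches L-position 0 → W
n=5: reaches L-position 1 → W
n=6: only reaches 4(W), 2(W), all W → L
n=7: only reaches 5(W), 3(W), all W → L
n=8: reaches L-position 6 → W
n=9: reaches L-position 7 → W
n=10: reaches L-position 6 → W
n=11: reaches L-position 7 → W
n=12: only reaches 10(W), 8(W), 4(W), all W → L
n=13: only reaches 11(W), 9(W), 5(W), all W → L
n=14: reaches L-position 12 → W
n=15: reaches L-position 13 → W
n=16: reaches L-position 12 → W
n=17: reaches L-position 13 → W
n=18: only reaches 16(W), 14(W), 10(W), all W → L
n=19: only reaches 17(W), 15(W), 11(W), all W → L
n=20: reaches L-position 18 → W
n=21: reaches L-position 19 → W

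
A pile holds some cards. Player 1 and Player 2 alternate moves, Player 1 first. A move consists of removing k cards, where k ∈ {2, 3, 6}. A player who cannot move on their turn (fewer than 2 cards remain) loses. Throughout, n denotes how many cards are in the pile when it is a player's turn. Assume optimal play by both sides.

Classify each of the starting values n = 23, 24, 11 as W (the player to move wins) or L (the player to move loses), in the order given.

23: L, 24: W, 11: W

Compute win/loss labels from the base case upward. A position with no move is L. Any other position is W if it can reach an L in one move, else L.
n=0: no move → L
n=1: no move → L
n=2: W (go to 0, an L position)
n=3: W (go to 1, an L position)
n=4: W (go to 1, an L position)
n=5: L (options 3(W), 2(W) are all W)
n=6: W (go to 0, an L position)
n=7: W (go to 5, an L position)
n=8: W (go to 5, an L position)
n=9: L (options 7(W), 6(W), 3(W) are all W)
n=10: L (options 8(W), 7(W), 4(W) are all W)
n=11: W (go to 9, an L position)
n=12: W (go to 10, an L position)
n=13: W (go to 10, an L position)
n=14: L (options 12(W), 11(W), 8(W) are all W)
n=15: W (go to 9, an L position)
n=16: W (go to 14, an L position)
n=17: W (go to 14, an L position)
n=18: L (options 16(W), 15(W), 12(W) are all W)
n=19: L (options 17(W), 16(W), 13(W) are all W)
n=20: W (go to 18, an L position)
n=21: W (go to 19, an L position)
n=22: W (go to 19, an L position)
n=23: L (options 21(W), 20(W), 17(W) are all W)
n=24: W (go to 18, an L position)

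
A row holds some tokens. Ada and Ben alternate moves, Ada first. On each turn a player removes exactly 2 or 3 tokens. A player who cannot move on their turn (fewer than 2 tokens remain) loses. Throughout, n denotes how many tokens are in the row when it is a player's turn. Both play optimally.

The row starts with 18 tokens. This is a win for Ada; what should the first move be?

Classify positions by backward induction: terminal positions (no move available) are L. From any other position, the mover wins iff some move reaches an L.
n=0: no move → L
n=1: no move → L
n=2: reaches L-position 0 → W
n=3: reaches L-position 1 → W
n=4: reaches L-position 1 → W
n=5: only reaches 3(W), 2(W), all W → L
n=6: only reaches 4(W), 3(W), all W → L
n=7: reaches L-position 5 → W
n=8: reaches L-position 6 → W
n=9: reaches L-position 6 → W
n=10: only reaches 8(W), 7(W), all W → L
n=11: only reaches 9(W), 8(W), all W → L
n=12: reaches L-position 10 → W
n=13: reaches L-position 11 → W
n=14: reaches L-position 11 → W
n=15: only reaches 13(W), 12(W), all W → L
n=16: only reaches 14(W), 13(W), all W → L
n=17: reaches L-position 15 → W
n=18: reaches L-position 16 → W
From 18, the L positions reachable in one move are: 16, 15. Any move reaching one of these is winning.

Remove 2, leaving 16.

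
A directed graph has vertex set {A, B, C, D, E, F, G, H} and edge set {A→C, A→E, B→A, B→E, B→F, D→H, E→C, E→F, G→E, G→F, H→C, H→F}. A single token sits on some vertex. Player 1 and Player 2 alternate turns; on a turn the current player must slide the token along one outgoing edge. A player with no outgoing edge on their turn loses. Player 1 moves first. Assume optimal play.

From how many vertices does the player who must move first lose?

Compute win/loss labels from the base case upward. A position with no move is L. Any other position is W if it can reach an L in one move, else L.
Every edge goes from a vertex to one that appears earlier in the order F, C, E, A, B, G, H, D, so processing vertices in that order labels each vertex after all of its successors.
F: no outgoing edge → L
C: no outgoing edge → L
E: reaches L-position C → W
A: reaches L-position C → W
B: reaches L-position F → W
G: reaches L-position F → W
H: reaches L-position C → W
D: only reaches H(W), which is W → L
The L vertices are C, D, F; that is 3 in all.

3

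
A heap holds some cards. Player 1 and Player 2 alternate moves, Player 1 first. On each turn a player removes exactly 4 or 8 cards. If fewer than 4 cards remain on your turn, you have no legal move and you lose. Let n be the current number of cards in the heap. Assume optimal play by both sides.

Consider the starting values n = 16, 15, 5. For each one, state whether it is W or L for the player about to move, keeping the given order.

Classify positions by backward induction: terminal positions (no move available) are L. From any other position, the mover wins iff some move reaches an L.
n=0: no move → L
n=1: no move → L
n=2: no move → L
n=3: no move → L
n=4: W (go to 0, an L position)
n=5: W (go to 1, an L position)
n=6: W (go to 2, an L position)
n=7: W (go to 3, an L position)
n=8: W (go to 0, an L position)
n=9: W (go to 1, an L position)
n=10: W (go to 2, an L position)
n=11: W (go to 3, an L position)
n=12: L (options 8(W), 4(W) are all W)
n=13: L (options 9(W), 5(W) are all W)
n=14: L (options 10(W), 6(W) are all W)
n=15: L (options 11(W), 7(W) are all W)
n=16: W (go to 12, an L position)

16: W, 15: L, 5: W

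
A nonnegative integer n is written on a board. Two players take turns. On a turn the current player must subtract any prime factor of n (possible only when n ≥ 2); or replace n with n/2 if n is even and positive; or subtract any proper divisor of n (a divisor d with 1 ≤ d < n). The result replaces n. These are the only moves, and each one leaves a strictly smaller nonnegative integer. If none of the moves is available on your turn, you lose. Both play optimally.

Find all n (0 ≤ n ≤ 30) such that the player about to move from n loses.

0, 1, 4, 9, 14, 20, 26

Compute win/loss labels from the base case upward. A position with no move is L. Any other position is W if it can reach an L in one move, else L.
n=0: no move → L
n=1: no move → L
n=2: reaches L-position 0 → W
n=3: reaches L-position 0 → W
n=4: only reaches 2(W), 3(W), all W → L
n=5: reaches L-position 0 → W
n=6: reaches L-position 4 → W
n=7: reaches L-position 0 → W
n=8: reaches L-position 4 → W
n=9: only reaches 6(W), 8(W), all W → L
n=10: reaches L-position 9 → W
n=11: reaches L-position 0 → W
n=12: reaches L-position 9 → W
n=13: reaches L-position 0 → W
n=14: only reaches 7(W), 12(W), 13(W), all W → L
n=15: reaches L-position 14 → W
n=16: reaches L-position 14 → W
n=17: reaches L-position 0 → W
n=18: reaches L-position 9 → W
n=19: reaches L-position 0 → W
n=20: only reaches 10(W), 15(W), 16(W), 18(W), 19(W), all W → L
n=21: reaches L-position 14 → W
n=22: reaches L-position 20 → W
n=23: reaches L-position 0 → W
n=24: reaches L-position 20 → W
n=25: reaches L-position 20 → W
n=26: only reaches 13(W), 24(W), 25(W), all W → L
n=27: reaches L-position 26 → W
n=28: reaches L-position 14 → W
n=29: reaches L-position 0 → W
n=30: reaches L-position 20 → W
The losing starting values of n are exactly the entries labelled L in this table (7 of them).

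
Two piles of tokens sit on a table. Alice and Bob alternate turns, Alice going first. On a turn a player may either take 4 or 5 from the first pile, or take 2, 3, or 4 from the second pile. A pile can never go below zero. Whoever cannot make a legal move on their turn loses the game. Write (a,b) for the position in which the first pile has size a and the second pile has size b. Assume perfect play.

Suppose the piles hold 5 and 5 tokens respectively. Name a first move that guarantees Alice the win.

Work bottom-up. With no move the player to move loses. Otherwise the position is W if at least one move leads to an L position for the opponent, and L if every move leads to a W.
No move ever increases a pile, so every position that can arise here has a ≤ 5 and b ≤ 5; it is enough to label the cells with 0 ≤ a ≤ 5 and 0 ≤ b ≤ 5.
Every move lowers a or b (never raises either), so fill the grid row by row in increasing a, and left to right within a row: each cell's successors are then already labelled.
      b=0  b=1  b=2  b=3  b=4  b=5
a=0:    L    L    W    W    W    W
a=1:    L    L    W    W    W    W
a=2:    L    L    W    W    W    W
a=3:    L    L    W    W    W    W
a=4:    W    W    L    L    W    W
a=5:    W    W    L    L    W    W
Cells with no legal move (terminal, hence L): (0,0), (0,1), (1,0), (1,1), (2,0), (2,1), (3,0), (3,1).
The remaining L cells, each justified by listing all of its moves:
(4,2): →(0,2)(W), (4,0)(W) — all W, so L
(4,3): →(0,3)(W), (4,1)(W), (4,0)(W) — all W, so L
(5,2): →(1,2)(W), (0,2)(W), (5,0)(W) — all W, so L
(5,3): →(1,3)(W), (0,3)(W), (5,1)(W), (5,0)(W) — all W, so L
Every other cell has at least one move into one of the L cells above, so it is W.
From (5,5), the L positions reachable in one move are: (5,3), (5,2). Any move reaching one of these is winning.

Move to (5,3).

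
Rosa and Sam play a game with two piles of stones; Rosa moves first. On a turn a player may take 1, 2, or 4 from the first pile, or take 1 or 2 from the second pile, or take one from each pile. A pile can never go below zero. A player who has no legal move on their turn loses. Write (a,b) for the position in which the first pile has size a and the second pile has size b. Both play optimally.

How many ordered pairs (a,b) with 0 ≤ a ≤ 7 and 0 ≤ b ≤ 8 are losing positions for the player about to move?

24

Label each position W (a win for the player to move) or L (a loss). A position with no legal move is L; any other position is W exactly when some move reaches an L, and L when every move reaches a W.
Every move lowers a or b (never raises either), so fill the grid row by row in increasing a, and left to right within a row: each cell's successors are then already labelled.
      b=0  b=1  b=2  b=3  b=4  b=5  b=6  b=7  b=8
a=0:    L    W    W    L    W    W    L    W    W
a=1:    W    W    L    W    W    L    W    W    L
a=2:    W    L    W    W    L    W    W    L    W
a=3:    L    W    W    L    W    W    L    W    W
a=4:    W    W    L    W    W    L    W    W    L
a=5:    W    L    W    W    L    W    W    L    W
a=6:    L    W    W    L    W    W    L    W    W
a=7:    W    W    L    W    W    L    W    W    L
Cells with no legal move (terminal, hence L): (0,0).
The remaining L cells, each justified by listing all of its moves:
(0,3): →(0,2)(W), (0,1)(W) — all W, so L
(0,6): →(0,5)(W), (0,4)(W) — all W, so L
(1,2): →(0,2)(W), (1,1)(W), (1,0)(W), (0,1)(W) — all W, so L
(1,5): →(0,5)(W), (1,4)(W), (1,3)(W), (0,4)(W) — all W, so L
(1,8): →(0,8)(W), (1,7)(W), (1,6)(W), (0,7)(W) — all W, so L
(2,1): →(1,1)(W), (0,1)(W), (2,0)(W), (1,0)(W) — all W, so L
(2,4): →(1,4)(W), (0,4)(W), (2,3)(W), (2,2)(W), (1,3)(W) — all W, so L
(2,7): →(1,7)(W), (0,7)(W), (2,6)(W), (2,5)(W), (1,6)(W) — all W, so L
(3,0): →(2,0)(W), (1,0)(W) — all W, so L
(3,3): →(2,3)(W), (1,3)(W), (3,2)(W), (3,1)(W), (2,2)(W) — all W, so L
(3,6): →(2,6)(W), (1,6)(W), (3,5)(W), (3,4)(W), (2,5)(W) — all W, so L
(4,2): →(3,2)(W), (2,2)(W), (0,2)(W), (4,1)(W), (4,0)(W), (3,1)(W) — all W, so L
(4,5): →(3,5)(W), (2,5)(W), (0,5)(W), (4,4)(W), (4,3)(W), (3,4)(W) — all W, so L
(4,8): →(3,8)(W), (2,8)(W), (0,8)(W), (4,7)(W), (4,6)(W), (3,7)(W) — all W, so L
(5,1): →(4,1)(W), (3,1)(W), (1,1)(W), (5,0)(W), (4,0)(W) — all W, so L
(5,4): →(4,4)(W), (3,4)(W), (1,4)(W), (5,3)(W), (5,2)(W), (4,3)(W) — all W, so L
(5,7): →(4,7)(W), (3,7)(W), (1,7)(W), (5,6)(W), (5,5)(W), (4,6)(W) — all W, so L
(6,0): →(5,0)(W), (4,0)(W), (2,0)(W) — all W, so L
(6,3): →(5,3)(W), (4,3)(W), (2,3)(W), (6,2)(W), (6,1)(W), (5,2)(W) — all W, so L
(6,6): →(5,6)(W), (4,6)(W), (2,6)(W), (6,5)(W), (6,4)(W), (5,5)(W) — all W, so L
(7,2): →(6,2)(W), (5,2)(W), (3,2)(W), (7,1)(W), (7,0)(W), (6,1)(W) — all W, so L
(7,5): →(6,5)(W), (5,5)(W), (3,5)(W), (7,4)(W), (7,3)(W), (6,4)(W) — all W, so L
(7,8): →(6,8)(W), (5,8)(W), (3,8)(W), (7,7)(W), (7,6)(W), (6,7)(W) — all W, so L
Every other cell has at least one move into one of the L cells above, so it is W.
L cells per row: a=0: 3, a=1: 3, a=2: 3, a=3: 3, a=4: 3, a=5: 3, a=6: 3, a=7: 3; total 24.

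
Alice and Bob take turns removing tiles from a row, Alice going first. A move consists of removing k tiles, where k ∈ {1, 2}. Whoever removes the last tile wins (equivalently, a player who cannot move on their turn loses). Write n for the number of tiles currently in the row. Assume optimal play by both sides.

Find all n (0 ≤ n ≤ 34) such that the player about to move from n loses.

Build the W/L table. Terminal = L. A non-terminal position is W if it has a move to some L; otherwise it is L.
n=0: no move → L
n=1: can move to 0, which is L ⇒ W
n=2: can move to 0, which is L ⇒ W
n=3: moves to 2(W), 1(W); every one is W ⇒ L
n=4: can move to 3, which is L ⇒ W
n=5: can move to 3, which is L ⇒ W
n=6: moves to 5(W), 4(W); every one is W ⇒ L
n=7: can move to 6, which is L ⇒ W
n=8: can move to 6, which is L ⇒ W
n=9: moves to 8(W), 7(W); every one is W ⇒ L
n=10: can move to 9, which is L ⇒ W
n=11: can move to 9, which is L ⇒ W
n=12: moves to 11(W), 10(W); every one is W ⇒ L
n=13: can move to 12, which is L ⇒ W
n=14: can move to 12, which is L ⇒ W
n=15: moves to 14(W), 13(W); every one is W ⇒ L
n=16: can move to 15, which is L ⇒ W
n=17: can move to 15, which is L ⇒ W
n=18: moves to 17(W), 16(W); every one is W ⇒ L
n=19: can move to 18, which is L ⇒ W
n=20: can move to 18, which is L ⇒ W
n=21: moves to 20(W), 19(W); every one is W ⇒ L
n=22: can move to 21, which is L ⇒ W
n=23: can move to 21, which is L ⇒ W
n=24: moves to 23(W), 22(W); every one is W ⇒ L
n=25: can move to 24, which is L ⇒ W
n=26: can move to 24, which is L ⇒ W
n=27: moves to 26(W), 25(W); every one is W ⇒ L
n=28: can move to 27, which is L ⇒ W
n=29: can move to 27, which is L ⇒ W
n=30: moves to 29(W), 28(W); every one is W ⇒ L
n=31: can move to 30, which is L ⇒ W
n=32: can move to 30, which is L ⇒ W
n=33: moves to 32(W), 31(W); every one is W ⇒ L
n=34: can move to 33, which is L ⇒ W
Reading off the rows marked L gives the requested list; there are 12 such values of n.

0, 3, 6, 9, 12, 15, 18, 21, 24, 27, 30, 33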